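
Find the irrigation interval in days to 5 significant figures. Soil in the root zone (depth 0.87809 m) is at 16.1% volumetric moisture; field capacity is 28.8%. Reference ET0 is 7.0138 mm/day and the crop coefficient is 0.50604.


Approach: apply soil-water budget scheduling, SMD = (FC-theta)/100*depth*1000; ETc = ET0*Kc; interval = SMD/ETc.
Step 1 — soil moisture deficit:
  SMD = (28.8 - 16.1)/100 * 0.87809 * 1000 = 111.5174 mm
Step 2 — daily crop ET (ETc = ET0*Kc):
  ETc = 7.0138 * 0.50604 = 3.549263 mm/day
Step 3 — irrigation interval (SMD/ETc):
  interval = 111.5174 / 3.549263 = 31.420 days
Therefore the irrigation interval = 31.420 days.


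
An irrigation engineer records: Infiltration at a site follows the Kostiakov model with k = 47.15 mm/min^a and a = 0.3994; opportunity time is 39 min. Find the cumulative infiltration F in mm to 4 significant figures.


Approach: apply the Kostiakov infiltration equation, F = k*t^a.
F = 47.15 * 39^0.3994 = 203.7 mm
Therefore the cumulative infiltration F = 203.7 mm.


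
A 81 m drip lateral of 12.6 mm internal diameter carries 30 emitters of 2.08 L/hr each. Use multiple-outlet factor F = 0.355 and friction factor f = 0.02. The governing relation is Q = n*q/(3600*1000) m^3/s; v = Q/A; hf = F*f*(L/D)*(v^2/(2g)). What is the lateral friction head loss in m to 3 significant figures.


Q = 30*2.08/(3600*1000) = 1.7333e-05 m^3/s
A = pi*(12.6e-3/2)^2 = 1.2469e-04 m^2, so v = Q/A = 0.13901 m/s
hf = 0.355*0.02*(81/0.0126)*(0.13901^2/(2*9.81)) = 0.0450 m
Therefore the lateral friction head loss = 0.0450 m.


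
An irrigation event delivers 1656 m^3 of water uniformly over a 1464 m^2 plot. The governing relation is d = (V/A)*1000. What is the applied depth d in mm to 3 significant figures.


d = (1656 / 1464) * 1000 = 1130 mm
Therefore the applied depth d = 1130 mm.


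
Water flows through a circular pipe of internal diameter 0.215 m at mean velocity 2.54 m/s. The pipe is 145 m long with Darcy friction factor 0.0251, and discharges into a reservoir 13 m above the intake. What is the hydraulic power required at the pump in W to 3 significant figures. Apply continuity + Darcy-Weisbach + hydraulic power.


Approach: apply continuity + Darcy-Weisbach + hydraulic power, Q = A*v; hf = f*(L/D)*(v^2/(2g)); H = static + hf; P = rho*g*Q*H.
Step 1 — flow rate (continuity, Q = A*v):
  A = pi*(0.215/2)^2 = 0.036305 m^2
  Q = 0.036305 * 2.54 = 0.092215 m^3/s
Step 2 — friction head loss (Darcy-Weisbach):
  hf = 0.0251 * (145/0.215) * (2.54^2 / (2*9.81))
  hf = 5.5664 m
Step 3 — total head: H = 13 + 5.5664 = 18.566 m
Step 4 — hydraulic power (P = rho*g*Q*H):
  P = 1000 * 9.81 * 0.092215 * 18.566 = 16800 W
Therefore the hydraulic power required at the pump = 16800 W.


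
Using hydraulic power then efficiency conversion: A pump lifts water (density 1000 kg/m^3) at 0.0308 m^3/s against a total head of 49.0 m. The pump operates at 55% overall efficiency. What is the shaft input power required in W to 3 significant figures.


Approach: apply hydraulic power then efficiency conversion, P = rho*g*Q*H; P_in = P/eta.
Step 1 — hydraulic power (P = rho*g*Q*H):
  P = 1000 * 9.81 * 0.0308 * 49.0 = 14805 W
Step 2 — input power: P_in = P/eta = 14805 / 0.55 = 26900 W
Therefore the shaft input power required = 26900 W.


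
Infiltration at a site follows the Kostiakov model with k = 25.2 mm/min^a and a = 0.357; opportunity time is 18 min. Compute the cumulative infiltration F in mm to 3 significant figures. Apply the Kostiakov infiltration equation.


Approach: apply the Kostiakov infiltration equation, F = k*t^a.
F = 25.2 * 18^0.357 = 70.7 mm
Therefore the cumulative infiltration F = 70.7 mm.


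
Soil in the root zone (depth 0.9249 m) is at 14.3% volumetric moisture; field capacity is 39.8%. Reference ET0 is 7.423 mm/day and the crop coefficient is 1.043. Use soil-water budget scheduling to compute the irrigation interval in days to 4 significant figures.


Approach: apply soil-water budget scheduling, SMD = (FC-theta)/100*depth*1000; ETc = ET0*Kc; interval = SMD/ETc.
Step 1 — soil moisture deficit:
  SMD = (39.8 - 14.3)/100 * 0.9249 * 1000 = 235.849 mm
Step 2 — daily crop ET (ETc = ET0*Kc):
  ETc = 7.423 * 1.043 = 7.74219 mm/day
Step 3 — irrigation interval (SMD/ETc):
  interval = 235.849 / 7.74219 = 30.46 days
Therefore the irrigation interval = 30.46 days.


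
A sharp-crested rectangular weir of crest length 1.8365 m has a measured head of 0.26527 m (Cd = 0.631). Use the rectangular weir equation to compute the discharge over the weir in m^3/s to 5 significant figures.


Approach: apply the rectangular weir equation, Q = (2/3)*Cd*L*sqrt(2g)*H^1.5.
Q = (2/3)*0.631*1.8365*sqrt(2*9.81)*0.26527^1.5 = 0.46753 m^3/s
Therefore the discharge over the weir = 0.46753 m^3/s.


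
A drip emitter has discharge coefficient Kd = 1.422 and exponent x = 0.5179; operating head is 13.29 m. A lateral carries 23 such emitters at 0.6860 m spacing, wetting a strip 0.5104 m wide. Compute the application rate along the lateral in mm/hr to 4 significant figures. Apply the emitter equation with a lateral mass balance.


Approach: apply the emitter equation with a lateral mass balance, q = Kd*h^x; Q = n*q; rate = Q/(n*spacing*width).
Step 1 — single emitter flow (q = Kd*h^x):
  q = 1.422 * 13.29^0.5179 = 5.42967 L/hr
Step 2 — total lateral flow: Q = 23 * 5.42967 = 124.882 L/hr
Step 3 — wetted area: A = 23 * 0.6860 * 0.5104 = 8.05309 m^2
Step 4 — application rate: Q/A = 124.882/8.05309 = 15.51 mm/hr
Therefore the application rate along the lateral = 15.51 mm/hr.


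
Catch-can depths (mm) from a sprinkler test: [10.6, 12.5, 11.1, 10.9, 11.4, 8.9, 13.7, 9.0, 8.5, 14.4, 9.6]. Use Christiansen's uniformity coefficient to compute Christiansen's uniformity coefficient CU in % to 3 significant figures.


Approach: apply Christiansen's uniformity coefficient, CU = (1 - mean_abs_deviation/mean)*100.
mean = 10.964 mm
mean |d_i - mean| = 1.5058 mm
CU = (1 - 1.5058/10.964)*100 = 86.3 %
Therefore Christiansen's uniformity coefficient CU = 86.3 %.


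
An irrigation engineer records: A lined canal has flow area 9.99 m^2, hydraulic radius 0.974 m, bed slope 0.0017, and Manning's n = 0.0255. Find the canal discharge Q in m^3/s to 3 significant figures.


Approach: apply Manning's equation, Q = (1/n)*A*R^(2/3)*S^(1/2).
Q = (1/0.0255) * 9.99 * 0.974^(2/3) * 0.0017^(1/2) = 15.9 m^3/s
Therefore the canal discharge Q = 15.9 m^3/s.


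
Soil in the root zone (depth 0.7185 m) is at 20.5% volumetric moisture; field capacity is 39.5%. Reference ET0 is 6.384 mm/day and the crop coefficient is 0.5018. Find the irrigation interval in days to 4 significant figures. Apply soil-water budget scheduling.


Approach: apply soil-water budget scheduling, SMD = (FC-theta)/100*depth*1000; ETc = ET0*Kc; interval = SMD/ETc.
Step 1 — soil moisture deficit:
  SMD = (39.5 - 20.5)/100 * 0.7185 * 1000 = 136.515 mm
Step 2 — daily crop ET (ETc = ET0*Kc):
  ETc = 6.384 * 0.5018 = 3.20349 mm/day
Step 3 — irrigation interval (SMD/ETc):
  interval = 136.515 / 3.20349 = 42.61 days
Therefore the irrigation interval = 42.61 days.


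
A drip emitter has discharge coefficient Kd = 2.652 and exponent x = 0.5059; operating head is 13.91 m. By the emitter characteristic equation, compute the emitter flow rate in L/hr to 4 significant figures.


Approach: apply the emitter characteristic equation, q = Kd * h^x.
q = 2.652 * 13.91^0.5059 = 10.05 L/hr
Therefore the emitter flow rate = 10.05 L/hr.


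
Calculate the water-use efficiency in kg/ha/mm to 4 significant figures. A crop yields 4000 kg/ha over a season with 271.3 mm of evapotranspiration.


Approach: apply the water-use efficiency ratio, WUE = yield/ET.
WUE = 4000 / 271.3 = 14.74 kg/ha/mm
Therefore the water-use efficiency = 14.74 kg/ha/mm.


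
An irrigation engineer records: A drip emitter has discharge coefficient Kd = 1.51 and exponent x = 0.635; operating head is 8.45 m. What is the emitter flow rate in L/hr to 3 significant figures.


Approach: apply the emitter characteristic equation, q = Kd * h^x.
q = 1.51 * 8.45^0.635 = 5.86 L/hr
Therefore the emitter flow rate = 5.86 L/hr.


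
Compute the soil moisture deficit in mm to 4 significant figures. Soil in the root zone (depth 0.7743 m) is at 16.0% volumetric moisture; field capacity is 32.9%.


Approach: apply the soil moisture deficit relation, SMD = (FC - theta)/100 * depth * 1000.
SMD = (32.9 - 16.0)/100 * 0.7743 * 1000 = 130.9 mm
Therefore the soil moisture deficit = 130.9 mm.


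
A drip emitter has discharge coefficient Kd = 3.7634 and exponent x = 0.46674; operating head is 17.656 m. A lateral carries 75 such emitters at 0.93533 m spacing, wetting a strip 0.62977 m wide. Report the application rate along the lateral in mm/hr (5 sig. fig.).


Approach: apply the emitter equation with a lateral mass balance, q = Kd*h^x; Q = n*q; rate = Q/(n*spacing*width).
Step 1 — single emitter flow (q = Kd*h^x):
  q = 3.7634 * 17.656^0.46674 = 14.37325 L/hr
Step 2 — total lateral flow: Q = 75 * 14.37325 = 1077.994 L/hr
Step 3 — wetted area: A = 75 * 0.93533 * 0.62977 = 44.17821 m^2
Step 4 — application rate: Q/A = 1077.994/44.17821 = 24.401 mm/hr
Therefore the application rate along the lateral = 24.401 mm/hr.


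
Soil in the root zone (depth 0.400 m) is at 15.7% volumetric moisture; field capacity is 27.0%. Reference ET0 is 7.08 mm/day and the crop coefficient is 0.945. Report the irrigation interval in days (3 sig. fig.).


Approach: apply soil-water budget scheduling, SMD = (FC-theta)/100*depth*1000; ETc = ET0*Kc; interval = SMD/ETc.
Step 1 — soil moisture deficit:
  SMD = (27.0 - 15.7)/100 * 0.400 * 1000 = 45.200 mm
Step 2 — daily crop ET (ETc = ET0*Kc):
  ETc = 7.08 * 0.945 = 6.6906 mm/day
Step 3 — irrigation interval (SMD/ETc):
  interval = 45.200 / 6.6906 = 6.76 days
Therefore the irrigation interval = 6.76 days.


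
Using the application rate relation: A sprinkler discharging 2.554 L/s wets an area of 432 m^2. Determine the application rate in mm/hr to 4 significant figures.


Approach: apply the application rate relation, rate = (Q/A)*3600.
rate = (2.554 / 432) * 3600 = 21.28 mm/hr
Therefore the application rate = 21.28 mm/hr.


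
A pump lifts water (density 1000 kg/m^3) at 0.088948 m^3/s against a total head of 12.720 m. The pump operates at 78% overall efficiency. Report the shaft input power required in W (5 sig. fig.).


Approach: apply hydraulic power then efficiency conversion, P = rho*g*Q*H; P_in = P/eta.
Step 1 — hydraulic power (P = rho*g*Q*H):
  P = 1000 * 9.81 * 0.088948 * 12.720 = 11099.22 W
Step 2 — input power: P_in = P/eta = 11099.22 / 0.78 = 14230 W
Therefore the shaft input power required = 14230 W.


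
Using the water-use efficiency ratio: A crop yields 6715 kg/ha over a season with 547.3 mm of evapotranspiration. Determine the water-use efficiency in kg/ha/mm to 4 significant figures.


Approach: apply the water-use efficiency ratio, WUE = yield/ET.
WUE = 6715 / 547.3 = 12.27 kg/ha/mm
Therefore the water-use efficiency = 12.27 kg/ha/mm.


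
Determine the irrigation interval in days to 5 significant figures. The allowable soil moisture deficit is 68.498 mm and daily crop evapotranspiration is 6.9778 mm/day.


Approach: apply the irrigation interval relation, interval = SMD / ETc.
interval = 68.498 / 6.9778 = 9.8166 days
Therefore the irrigation interval = 9.8166 days.


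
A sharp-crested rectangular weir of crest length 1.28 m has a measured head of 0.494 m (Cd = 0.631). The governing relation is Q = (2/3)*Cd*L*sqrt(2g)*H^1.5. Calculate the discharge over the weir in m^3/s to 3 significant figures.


Q = (2/3)*0.631*1.28*sqrt(2*9.81)*0.494^1.5 = 0.828 m^3/s
Therefore the discharge over the weir = 0.828 m^3/s.


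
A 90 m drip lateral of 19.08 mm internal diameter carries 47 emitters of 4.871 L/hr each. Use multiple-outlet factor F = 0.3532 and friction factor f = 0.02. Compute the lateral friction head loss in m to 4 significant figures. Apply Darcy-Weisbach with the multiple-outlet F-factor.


Approach: apply Darcy-Weisbach with the multiple-outlet F-factor, Q = n*q/(3600*1000) m^3/s; v = Q/A; hf = F*f*(L/D)*(v^2/(2g)).
Q = 47*4.871/(3600*1000) = 6.35936e-05 m^3/s
A = pi*(19.08e-3/2)^2 = 2.85921e-04 m^2, so v = Q/A = 0.222416 m/s
hf = 0.3532*0.02*(90/0.01908)*(0.222416^2/(2*9.81)) = 0.08401 m
Therefore the lateral friction head loss = 0.08401 m.


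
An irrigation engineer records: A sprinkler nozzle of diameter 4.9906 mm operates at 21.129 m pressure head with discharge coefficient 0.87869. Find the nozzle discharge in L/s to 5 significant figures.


Approach: apply the orifice equation, Q = Cd*A*sqrt(2*g*h), A = pi*(d/2)^2.
A = pi*(4.9906e-3/2)^2 = 1.956120e-05 m^2
Q = 0.87869 * 1.956120e-05 * sqrt(2*9.81*21.129) * 1000 = 0.34996 L/s
Therefore the nozzle discharge = 0.34996 L/s.


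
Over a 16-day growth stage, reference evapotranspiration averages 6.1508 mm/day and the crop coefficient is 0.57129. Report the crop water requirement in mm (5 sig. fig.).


Approach: apply the crop water requirement relation, CWR = ET0 * Kc * days.
CWR = 6.1508 * 0.57129 * 16 = 56.222 mm
Therefore the crop water requirement = 56.222 mm.


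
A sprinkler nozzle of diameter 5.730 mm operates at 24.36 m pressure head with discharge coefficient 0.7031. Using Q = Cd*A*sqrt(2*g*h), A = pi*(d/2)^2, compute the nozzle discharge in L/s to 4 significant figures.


A = pi*(5.730e-3/2)^2 = 2.57869e-05 m^2
Q = 0.7031 * 2.57869e-05 * sqrt(2*9.81*24.36) * 1000 = 0.3964 L/s
Therefore the nozzle discharge = 0.3964 L/s.


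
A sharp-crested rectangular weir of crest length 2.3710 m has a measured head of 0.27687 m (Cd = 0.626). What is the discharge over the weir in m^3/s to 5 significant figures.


Approach: apply the rectangular weir equation, Q = (2/3)*Cd*L*sqrt(2g)*H^1.5.
Q = (2/3)*0.626*2.3710*sqrt(2*9.81)*0.27687^1.5 = 0.63853 m^3/s
Therefore the discharge over the weir = 0.63853 m^3/s.


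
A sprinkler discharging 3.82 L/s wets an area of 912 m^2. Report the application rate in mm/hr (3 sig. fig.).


Approach: apply the application rate relation, rate = (Q/A)*3600.
rate = (3.82 / 912) * 3600 = 15.1 mm/hr
Therefore the application rate = 15.1 mm/hr.


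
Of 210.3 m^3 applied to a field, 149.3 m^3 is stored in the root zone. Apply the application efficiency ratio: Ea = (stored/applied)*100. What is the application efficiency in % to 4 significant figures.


Ea = (149.3/210.3)*100 = 70.99 %
Therefore the application efficiency = 70.99 %.


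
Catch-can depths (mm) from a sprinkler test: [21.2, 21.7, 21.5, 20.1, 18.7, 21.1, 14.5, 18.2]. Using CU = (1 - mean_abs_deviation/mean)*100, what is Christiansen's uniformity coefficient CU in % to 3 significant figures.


mean = 19.625 mm
mean |d_i - mean| = 1.8688 mm
CU = (1 - 1.8688/19.625)*100 = 90.5 %
Therefore Christiansen's uniformity coefficient CU = 90.5 %.


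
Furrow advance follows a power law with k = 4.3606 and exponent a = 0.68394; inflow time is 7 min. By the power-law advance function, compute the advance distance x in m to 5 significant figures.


Approach: apply the power-law advance function, x = k*t^a.
x = 4.3606 * 7^0.68394 = 16.502 m
Therefore the advance distance x = 16.502 m.


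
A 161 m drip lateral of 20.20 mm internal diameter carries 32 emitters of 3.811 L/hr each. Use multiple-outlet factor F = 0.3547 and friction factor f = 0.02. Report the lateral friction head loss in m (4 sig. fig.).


Approach: apply Darcy-Weisbach with the multiple-outlet F-factor, Q = n*q/(3600*1000) m^3/s; v = Q/A; hf = F*f*(L/D)*(v^2/(2g)).
Q = 32*3.811/(3600*1000) = 3.38756e-05 m^3/s
A = pi*(20.20e-3/2)^2 = 3.20474e-04 m^2, so v = Q/A = 0.105705 m/s
hf = 0.3547*0.02*(161/0.02020)*(0.105705^2/(2*9.81)) = 0.03220 m
Therefore the lateral friction head loss = 0.03220 m.


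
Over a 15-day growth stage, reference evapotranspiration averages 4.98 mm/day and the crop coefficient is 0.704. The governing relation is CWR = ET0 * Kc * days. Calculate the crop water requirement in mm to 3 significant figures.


CWR = 4.98 * 0.704 * 15 = 52.6 mm
Therefore the crop water requirement = 52.6 mm.


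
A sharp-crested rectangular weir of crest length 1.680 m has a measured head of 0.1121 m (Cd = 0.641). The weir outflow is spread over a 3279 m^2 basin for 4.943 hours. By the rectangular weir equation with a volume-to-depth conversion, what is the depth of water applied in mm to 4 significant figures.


Approach: apply the rectangular weir equation with a volume-to-depth conversion, Q = (2/3)*Cd*L*sqrt(2g)*H^1.5; d = Q*t/A * 1000.
Step 1 — weir discharge:
  Q = (2/3)*0.641*1.680*sqrt(2*9.81)*0.1121^1.5 = 0.119353 m^3/s
Step 2 — volume: V = 0.119353 * 4.943*3600 = 2123.87 m^3
Step 3 — depth: d = V/A * 1000 = 2123.87/3279 * 1000 = 647.7 mm
Therefore the depth of water applied = 647.7 mm.


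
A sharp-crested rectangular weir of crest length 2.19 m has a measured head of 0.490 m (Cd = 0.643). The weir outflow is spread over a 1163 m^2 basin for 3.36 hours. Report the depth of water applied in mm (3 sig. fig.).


Approach: apply the rectangular weir equation with a volume-to-depth conversion, Q = (2/3)*Cd*L*sqrt(2g)*H^1.5; d = Q*t/A * 1000.
Step 1 — weir discharge:
  Q = (2/3)*0.643*2.19*sqrt(2*9.81)*0.490^1.5 = 1.4263 m^3/s
Step 2 — volume: V = 1.4263 * 3.36*3600 = 17252 m^3
Step 3 — depth: d = V/A * 1000 = 17252/1163 * 1000 = 14800 mm
Therefore the depth of water applied = 14800 mm.


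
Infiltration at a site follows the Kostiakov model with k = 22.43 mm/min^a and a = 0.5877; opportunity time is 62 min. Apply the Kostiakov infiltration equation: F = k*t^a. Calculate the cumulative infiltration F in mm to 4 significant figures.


F = 22.43 * 62^0.5877 = 253.6 mm
Therefore the cumulative infiltration F = 253.6 mm.


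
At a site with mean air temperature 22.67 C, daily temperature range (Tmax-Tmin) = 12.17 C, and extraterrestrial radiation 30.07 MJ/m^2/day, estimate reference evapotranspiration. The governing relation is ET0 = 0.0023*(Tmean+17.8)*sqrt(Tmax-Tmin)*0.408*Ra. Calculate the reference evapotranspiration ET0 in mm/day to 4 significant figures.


ET0 = 0.0023*(22.67+17.8)*sqrt(12.17)*0.408*30.07 = 3.984 mm/day
Therefore the reference evapotranspiration ET0 = 3.984 mm/day.


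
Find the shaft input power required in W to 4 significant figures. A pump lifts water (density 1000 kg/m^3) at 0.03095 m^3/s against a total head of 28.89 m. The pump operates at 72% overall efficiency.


Approach: apply hydraulic power then efficiency conversion, P = rho*g*Q*H; P_in = P/eta.
Step 1 — hydraulic power (P = rho*g*Q*H):
  P = 1000 * 9.81 * 0.03095 * 28.89 = 8771.57 W
Step 2 — input power: P_in = P/eta = 8771.57 / 0.72 = 12180 W
Therefore the shaft input power required = 12180 W.


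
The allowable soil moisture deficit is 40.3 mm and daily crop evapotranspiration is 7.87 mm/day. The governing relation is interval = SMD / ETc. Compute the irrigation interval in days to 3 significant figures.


interval = 40.3 / 7.87 = 5.12 days
Therefore the irrigation interval = 5.12 days.


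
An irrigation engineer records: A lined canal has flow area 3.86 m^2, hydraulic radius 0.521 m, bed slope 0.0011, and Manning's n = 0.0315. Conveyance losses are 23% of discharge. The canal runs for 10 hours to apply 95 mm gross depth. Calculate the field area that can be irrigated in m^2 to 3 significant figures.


Approach: apply Manning's equation with a conveyance and depth budget, Q = (1/n)*A*R^(2/3)*S^(1/2); Q_field = Q*(1-loss); Area = Q_field*t/(d/1000).
Step 1 — canal discharge (Manning's equation):
  Q = (1/0.0315) * 3.86 * 0.521^(2/3) * 0.0011^(1/2) = 2.6315 m^3/s
Step 2 — delivered flow: Q_field = 2.6315*(1 - 23/100) = 2.0262 m^3/s
Step 3 — volume delivered: V = 2.0262 * 10*3600 = 72944 m^3
Step 4 — area served: A = V / (depth/1000) = 72944 / 0.095 = 768000 m^2
Therefore the field area that can be irrigated = 768000 m^2.


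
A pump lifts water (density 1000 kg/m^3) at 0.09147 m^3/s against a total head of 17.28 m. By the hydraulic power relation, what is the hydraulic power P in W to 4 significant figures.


Approach: apply the hydraulic power relation, P = rho*g*Q*H.
P = 1000 * 9.81 * 0.09147 * 17.28 = 15510 W
Therefore the hydraulic power P = 15510 W.


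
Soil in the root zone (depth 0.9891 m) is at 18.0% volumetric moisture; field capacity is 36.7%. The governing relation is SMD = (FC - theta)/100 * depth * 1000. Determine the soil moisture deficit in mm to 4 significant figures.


SMD = (36.7 - 18.0)/100 * 0.9891 * 1000 = 185.0 mm
Therefore the soil moisture deficit = 185.0 mm.


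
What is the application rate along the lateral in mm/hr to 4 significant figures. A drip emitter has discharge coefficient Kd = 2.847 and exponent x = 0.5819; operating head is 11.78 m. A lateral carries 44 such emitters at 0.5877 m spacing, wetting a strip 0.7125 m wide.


Approach: apply the emitter equation with a lateral mass balance, q = Kd*h^x; Q = n*q; rate = Q/(n*spacing*width).
Step 1 — single emitter flow (q = Kd*h^x):
  q = 2.847 * 11.78^0.5819 = 11.9588 L/hr
Step 2 — total lateral flow: Q = 44 * 11.9588 = 526.186 L/hr
Step 3 — wetted area: A = 44 * 0.5877 * 0.7125 = 18.4244 m^2
Step 4 — application rate: Q/A = 526.186/18.4244 = 28.56 mm/hr
Therefore the application rate along the lateral = 28.56 mm/hr.


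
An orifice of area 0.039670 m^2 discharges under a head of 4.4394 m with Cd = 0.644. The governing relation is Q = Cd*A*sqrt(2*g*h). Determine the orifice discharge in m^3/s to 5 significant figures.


Q = 0.644 * 0.039670 * sqrt(2*9.81*4.4394) = 0.23843 m^3/s
Therefore the orifice discharge = 0.23843 m^3/s.


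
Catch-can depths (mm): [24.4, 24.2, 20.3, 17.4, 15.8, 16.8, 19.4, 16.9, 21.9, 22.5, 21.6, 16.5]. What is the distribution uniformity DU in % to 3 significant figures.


Approach: apply the low-quarter distribution uniformity, DU = (mean of lowest quarter of readings / overall mean)*100.
sorted lowest 3 of 12: [15.8, 16.5, 16.8] -> mean = 16.367 mm
overall mean = 19.808 mm
DU = (16.367/19.808)*100 = 82.6 %
Therefore the distribution uniformity DU = 82.6 %.


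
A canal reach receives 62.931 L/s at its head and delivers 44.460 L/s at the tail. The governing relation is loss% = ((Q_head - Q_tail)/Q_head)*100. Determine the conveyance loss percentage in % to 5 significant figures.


loss = ((62.931 - 44.460)/62.931)*100 = 29.351 %
Therefore the conveyance loss percentage = 29.351 %.


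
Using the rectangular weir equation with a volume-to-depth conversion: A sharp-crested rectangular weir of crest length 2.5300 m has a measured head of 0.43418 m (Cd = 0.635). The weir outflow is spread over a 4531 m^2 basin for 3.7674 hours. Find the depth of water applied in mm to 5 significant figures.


Approach: apply the rectangular weir equation with a volume-to-depth conversion, Q = (2/3)*Cd*L*sqrt(2g)*H^1.5; d = Q*t/A * 1000.
Step 1 — weir discharge:
  Q = (2/3)*0.635*2.5300*sqrt(2*9.81)*0.43418^1.5 = 1.357242 m^3/s
Step 2 — volume: V = 1.357242 * 3.7674*3600 = 18407.78 m^3
Step 3 — depth: d = V/A * 1000 = 18407.78/4531 * 1000 = 4062.6 mm
Therefore the depth of water applied = 4062.6 mm.


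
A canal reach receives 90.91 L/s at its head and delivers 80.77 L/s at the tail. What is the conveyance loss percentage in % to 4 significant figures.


Approach: apply the conveyance loss ratio, loss% = ((Q_head - Q_tail)/Q_head)*100.
loss = ((90.91 - 80.77)/90.91)*100 = 11.15 %
Therefore the conveyance loss percentage = 11.15 %.


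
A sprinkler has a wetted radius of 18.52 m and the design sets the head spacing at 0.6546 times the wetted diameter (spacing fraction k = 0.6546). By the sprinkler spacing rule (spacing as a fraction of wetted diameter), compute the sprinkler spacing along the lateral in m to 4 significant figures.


Approach: apply the sprinkler spacing rule (spacing as a fraction of wetted diameter), S = k*(2*R).
S = 0.6546 * (2 * 18.52) = 24.25 m
Therefore the sprinkler spacing along the lateral = 24.25 m.


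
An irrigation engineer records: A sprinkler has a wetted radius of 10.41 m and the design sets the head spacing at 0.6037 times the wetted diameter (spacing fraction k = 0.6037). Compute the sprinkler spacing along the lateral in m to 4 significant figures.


Approach: apply the sprinkler spacing rule (spacing as a fraction of wetted diameter), S = k*(2*R).
S = 0.6037 * (2 * 10.41) = 12.57 m
Therefore the sprinkler spacing along the lateral = 12.57 m.


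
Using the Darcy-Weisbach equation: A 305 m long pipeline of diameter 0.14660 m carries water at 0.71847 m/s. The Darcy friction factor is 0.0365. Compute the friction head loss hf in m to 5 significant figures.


Approach: apply the Darcy-Weisbach equation, hf = f*(L/D)*(v^2/(2g)).
hf = 0.0365 * (305/0.14660) * (0.71847^2 / (2*9.81))
hf = 1.9979 m
Therefore the friction head loss hf = 1.9979 m.


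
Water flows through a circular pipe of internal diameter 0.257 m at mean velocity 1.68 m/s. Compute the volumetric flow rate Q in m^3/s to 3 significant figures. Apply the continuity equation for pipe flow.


Approach: apply the continuity equation for pipe flow, Q = A * v with A = pi*(D/2)^2.
A = pi*(0.257/2)^2 = 0.051875 m^2
Q = 0.051875 * 1.68 = 0.0871 m^3/s
Therefore the volumetric flow rate Q = 0.0871 m^3/s.


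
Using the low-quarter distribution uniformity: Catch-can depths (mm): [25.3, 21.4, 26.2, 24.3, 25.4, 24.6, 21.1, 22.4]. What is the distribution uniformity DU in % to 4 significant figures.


Approach: apply the low-quarter distribution uniformity, DU = (mean of lowest quarter of readings / overall mean)*100.
sorted lowest 2 of 8: [21.1, 21.4] -> mean = 21.2500 mm
overall mean = 23.8375 mm
DU = (21.2500/23.8375)*100 = 89.15 %
Therefore the distribution uniformity DU = 89.15 %.


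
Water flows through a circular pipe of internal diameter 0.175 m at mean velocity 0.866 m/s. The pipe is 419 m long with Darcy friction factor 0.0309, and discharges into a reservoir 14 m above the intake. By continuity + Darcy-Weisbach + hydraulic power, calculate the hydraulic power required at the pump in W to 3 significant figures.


Approach: apply continuity + Darcy-Weisbach + hydraulic power, Q = A*v; hf = f*(L/D)*(v^2/(2g)); H = static + hf; P = rho*g*Q*H.
Step 1 — flow rate (continuity, Q = A*v):
  A = pi*(0.175/2)^2 = 0.024053 m^2
  Q = 0.024053 * 0.866 = 0.020830 m^3/s
Step 2 — friction head loss (Darcy-Weisbach):
  hf = 0.0309 * (419/0.175) * (0.866^2 / (2*9.81))
  hf = 2.8279 m
Step 3 — total head: H = 14 + 2.8279 = 16.828 m
Step 4 — hydraulic power (P = rho*g*Q*H):
  P = 1000 * 9.81 * 0.020830 * 16.828 = 3440 W
Therefore the hydraulic power required at the pump = 3440 W.


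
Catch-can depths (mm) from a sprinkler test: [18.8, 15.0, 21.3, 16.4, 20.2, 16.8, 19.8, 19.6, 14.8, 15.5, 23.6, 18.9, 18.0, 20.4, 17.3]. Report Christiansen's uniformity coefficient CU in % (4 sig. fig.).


Approach: apply Christiansen's uniformity coefficient, CU = (1 - mean_abs_deviation/mean)*100.
mean = 18.4267 mm
mean |d_i - mean| = 2.02489 mm
CU = (1 - 2.02489/18.4267)*100 = 89.01 %
Therefore Christiansen's uniformity coefficient CU = 89.01 %.


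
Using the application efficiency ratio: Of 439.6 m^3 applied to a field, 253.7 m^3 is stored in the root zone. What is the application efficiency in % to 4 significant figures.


Approach: apply the application efficiency ratio, Ea = (stored/applied)*100.
Ea = (253.7/439.6)*100 = 57.71 %
Therefore the application efficiency = 57.71 %.


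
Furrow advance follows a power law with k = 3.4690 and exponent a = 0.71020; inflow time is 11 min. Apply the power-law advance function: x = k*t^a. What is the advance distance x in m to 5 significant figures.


x = 3.4690 * 11^0.71020 = 19.046 m
Therefore the advance distance x = 19.046 m.


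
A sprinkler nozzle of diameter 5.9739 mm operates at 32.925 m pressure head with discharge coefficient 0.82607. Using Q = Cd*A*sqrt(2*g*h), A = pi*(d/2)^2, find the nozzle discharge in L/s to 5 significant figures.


A = pi*(5.9739e-3/2)^2 = 2.802888e-05 m^2
Q = 0.82607 * 2.802888e-05 * sqrt(2*9.81*32.925) * 1000 = 0.58848 L/s
Therefore the nozzle discharge = 0.58848 L/s.


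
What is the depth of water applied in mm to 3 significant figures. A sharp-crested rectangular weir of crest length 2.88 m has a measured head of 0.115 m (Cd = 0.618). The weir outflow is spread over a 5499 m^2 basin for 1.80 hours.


Approach: apply the rectangular weir equation with a volume-to-depth conversion, Q = (2/3)*Cd*L*sqrt(2g)*H^1.5; d = Q*t/A * 1000.
Step 1 — weir discharge:
  Q = (2/3)*0.618*2.88*sqrt(2*9.81)*0.115^1.5 = 0.20497 m^3/s
Step 2 — volume: V = 0.20497 * 1.80*3600 = 1328.2 m^3
Step 3 — depth: d = V/A * 1000 = 1328.2/5499 * 1000 = 242 mm
Therefore the depth of water applied = 242 mm.


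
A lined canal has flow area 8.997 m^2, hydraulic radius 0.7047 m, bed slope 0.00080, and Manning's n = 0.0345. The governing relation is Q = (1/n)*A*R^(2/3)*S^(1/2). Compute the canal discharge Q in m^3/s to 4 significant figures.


Q = (1/0.0345) * 8.997 * 0.7047^(2/3) * 0.00080^(1/2) = 5.841 m^3/s
Therefore the canal discharge Q = 5.841 m^3/s.


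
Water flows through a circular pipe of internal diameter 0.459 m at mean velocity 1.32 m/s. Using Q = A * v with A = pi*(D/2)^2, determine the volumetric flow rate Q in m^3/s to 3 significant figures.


A = pi*(0.459/2)^2 = 0.16547 m^2
Q = 0.16547 * 1.32 = 0.218 m^3/s
Therefore the volumetric flow rate Q = 0.218 m^3/s.


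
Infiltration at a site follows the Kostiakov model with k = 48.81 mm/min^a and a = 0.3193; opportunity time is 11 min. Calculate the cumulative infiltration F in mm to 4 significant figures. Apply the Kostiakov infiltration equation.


Approach: apply the Kostiakov infiltration equation, F = k*t^a.
F = 48.81 * 11^0.3193 = 105.0 mm
Therefore the cumulative infiltration F = 105.0 mm.


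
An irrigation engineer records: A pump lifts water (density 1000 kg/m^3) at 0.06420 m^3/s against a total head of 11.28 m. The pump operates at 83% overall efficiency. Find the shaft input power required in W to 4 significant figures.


Approach: apply hydraulic power then efficiency conversion, P = rho*g*Q*H; P_in = P/eta.
Step 1 — hydraulic power (P = rho*g*Q*H):
  P = 1000 * 9.81 * 0.06420 * 11.28 = 7104.17 W
Step 2 — input power: P_in = P/eta = 7104.17 / 0.83 = 8559 W
Therefore the shaft input power required = 8559 W.


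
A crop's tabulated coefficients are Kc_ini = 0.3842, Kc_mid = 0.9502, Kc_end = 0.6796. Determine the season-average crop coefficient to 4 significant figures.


Approach: apply a simple seasonal average, Kc_avg = (Kc_ini + Kc_mid + Kc_end)/3.
Kc_avg = (0.3842 + 0.9502 + 0.6796)/3 = 0.6713
Therefore the season-average crop coefficient = 0.6713.


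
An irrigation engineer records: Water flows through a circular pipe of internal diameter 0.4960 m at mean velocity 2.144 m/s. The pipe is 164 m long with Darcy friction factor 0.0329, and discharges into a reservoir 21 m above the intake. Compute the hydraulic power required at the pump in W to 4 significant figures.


Approach: apply continuity + Darcy-Weisbach + hydraulic power, Q = A*v; hf = f*(L/D)*(v^2/(2g)); H = static + hf; P = rho*g*Q*H.
Step 1 — flow rate (continuity, Q = A*v):
  A = pi*(0.4960/2)^2 = 0.193221 m^2
  Q = 0.193221 * 2.144 = 0.414265 m^3/s
Step 2 — friction head loss (Darcy-Weisbach):
  hf = 0.0329 * (164/0.4960) * (2.144^2 / (2*9.81))
  hf = 2.54864 m
Step 3 — total head: H = 21 + 2.54864 = 23.5486 m
Step 4 — hydraulic power (P = rho*g*Q*H):
  P = 1000 * 9.81 * 0.414265 * 23.5486 = 95700 W
Therefore the hydraulic power required at the pump = 95700 W.


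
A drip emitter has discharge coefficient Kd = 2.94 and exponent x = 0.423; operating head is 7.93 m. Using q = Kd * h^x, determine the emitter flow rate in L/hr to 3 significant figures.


q = 2.94 * 7.93^0.423 = 7.06 L/hr
Therefore the emitter flow rate = 7.06 L/hr.


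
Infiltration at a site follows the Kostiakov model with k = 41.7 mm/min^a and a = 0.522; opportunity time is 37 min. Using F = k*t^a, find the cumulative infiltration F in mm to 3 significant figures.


F = 41.7 * 37^0.522 = 275 mm
Therefore the cumulative infiltration F = 275 mm.


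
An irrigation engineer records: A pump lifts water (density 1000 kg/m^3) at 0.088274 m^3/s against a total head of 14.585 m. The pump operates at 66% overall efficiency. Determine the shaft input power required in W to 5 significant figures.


Approach: apply hydraulic power then efficiency conversion, P = rho*g*Q*H; P_in = P/eta.
Step 1 — hydraulic power (P = rho*g*Q*H):
  P = 1000 * 9.81 * 0.088274 * 14.585 = 12630.14 W
Step 2 — input power: P_in = P/eta = 12630.14 / 0.66 = 19137 W
Therefore the shaft input power required = 19137 W.


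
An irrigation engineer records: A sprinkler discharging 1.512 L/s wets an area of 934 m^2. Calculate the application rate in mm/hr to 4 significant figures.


Approach: apply the application rate relation, rate = (Q/A)*3600.
rate = (1.512 / 934) * 3600 = 5.828 mm/hr
Therefore the application rate = 5.828 mm/hr.


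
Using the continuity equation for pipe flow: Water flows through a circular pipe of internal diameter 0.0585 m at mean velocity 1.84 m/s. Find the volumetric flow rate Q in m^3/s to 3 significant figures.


Approach: apply the continuity equation for pipe flow, Q = A * v with A = pi*(D/2)^2.
A = pi*(0.0585/2)^2 = 0.0026878 m^2
Q = 0.0026878 * 1.84 = 0.00495 m^3/s
Therefore the volumetric flow rate Q = 0.00495 m^3/s.


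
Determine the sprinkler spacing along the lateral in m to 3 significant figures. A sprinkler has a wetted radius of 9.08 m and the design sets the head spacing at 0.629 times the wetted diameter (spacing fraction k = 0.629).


Approach: apply the sprinkler spacing rule (spacing as a fraction of wetted diameter), S = k*(2*R).
S = 0.629 * (2 * 9.08) = 11.4 m
Therefore the sprinkler spacing along the lateral = 11.4 m.


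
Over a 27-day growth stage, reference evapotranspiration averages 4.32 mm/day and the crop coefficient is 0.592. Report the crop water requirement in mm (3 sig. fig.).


Approach: apply the crop water requirement relation, CWR = ET0 * Kc * days.
CWR = 4.32 * 0.592 * 27 = 69.1 mm
Therefore the crop water requirement = 69.1 mm.


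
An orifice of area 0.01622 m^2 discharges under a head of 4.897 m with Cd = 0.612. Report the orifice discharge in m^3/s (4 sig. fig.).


Approach: apply the orifice equation, Q = Cd*A*sqrt(2*g*h).
Q = 0.612 * 0.01622 * sqrt(2*9.81*4.897) = 0.09730 m^3/s
Therefore the orifice discharge = 0.09730 m^3/s.


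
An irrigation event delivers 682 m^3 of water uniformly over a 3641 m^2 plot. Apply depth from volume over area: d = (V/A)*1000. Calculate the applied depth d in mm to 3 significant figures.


d = (682 / 3641) * 1000 = 187 mm
Therefore the applied depth d = 187 mm.


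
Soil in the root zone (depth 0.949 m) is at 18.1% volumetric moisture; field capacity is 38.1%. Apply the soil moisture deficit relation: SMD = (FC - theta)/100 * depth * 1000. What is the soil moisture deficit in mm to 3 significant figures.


SMD = (38.1 - 18.1)/100 * 0.949 * 1000 = 190 mm
Therefore the soil moisture deficit = 190 mm.


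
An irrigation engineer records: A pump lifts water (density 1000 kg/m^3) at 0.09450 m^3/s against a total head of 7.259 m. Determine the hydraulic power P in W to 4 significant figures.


Approach: apply the hydraulic power relation, P = rho*g*Q*H.
P = 1000 * 9.81 * 0.09450 * 7.259 = 6729 W
Therefore the hydraulic power P = 6729 W.


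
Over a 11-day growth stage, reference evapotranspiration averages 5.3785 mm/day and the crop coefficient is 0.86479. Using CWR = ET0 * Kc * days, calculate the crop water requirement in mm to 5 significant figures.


CWR = 5.3785 * 0.86479 * 11 = 51.164 mm
Therefore the crop water requirement = 51.164 mm.


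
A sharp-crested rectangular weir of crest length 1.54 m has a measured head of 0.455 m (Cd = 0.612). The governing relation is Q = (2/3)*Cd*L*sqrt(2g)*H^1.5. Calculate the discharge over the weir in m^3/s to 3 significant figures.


Q = (2/3)*0.612*1.54*sqrt(2*9.81)*0.455^1.5 = 0.854 m^3/s
Therefore the discharge over the weir = 0.854 m^3/s.


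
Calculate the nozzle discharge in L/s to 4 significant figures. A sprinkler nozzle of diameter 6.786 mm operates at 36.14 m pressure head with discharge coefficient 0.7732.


Approach: apply the orifice equation, Q = Cd*A*sqrt(2*g*h), A = pi*(d/2)^2.
A = pi*(6.786e-3/2)^2 = 3.61674e-05 m^2
Q = 0.7732 * 3.61674e-05 * sqrt(2*9.81*36.14) * 1000 = 0.7447 L/s
Therefore the nozzle discharge = 0.7447 L/s.


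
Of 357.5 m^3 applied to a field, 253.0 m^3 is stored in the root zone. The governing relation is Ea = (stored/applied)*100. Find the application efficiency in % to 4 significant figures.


Ea = (253.0/357.5)*100 = 70.77 %
Therefore the application efficiency = 70.77 %.


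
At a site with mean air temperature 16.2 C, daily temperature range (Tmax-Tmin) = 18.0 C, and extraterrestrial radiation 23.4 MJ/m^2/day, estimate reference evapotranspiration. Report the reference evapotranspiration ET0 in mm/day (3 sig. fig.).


Approach: apply the Hargreaves-Samani method, ET0 = 0.0023*(Tmean+17.8)*sqrt(Tmax-Tmin)*0.408*Ra.
ET0 = 0.0023*(16.2+17.8)*sqrt(18.0)*0.408*23.4 = 3.17 mm/day
Therefore the reference evapotranspiration ET0 = 3.17 mm/day.


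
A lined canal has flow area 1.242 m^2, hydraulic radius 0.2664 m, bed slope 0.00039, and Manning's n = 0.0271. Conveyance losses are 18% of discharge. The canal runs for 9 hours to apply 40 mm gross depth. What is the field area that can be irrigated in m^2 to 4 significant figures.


Approach: apply Manning's equation with a conveyance and depth budget, Q = (1/n)*A*R^(2/3)*S^(1/2); Q_field = Q*(1-loss); Area = Q_field*t/(d/1000).
Step 1 — canal discharge (Manning's equation):
  Q = (1/0.0271) * 1.242 * 0.2664^(2/3) * 0.00039^(1/2) = 0.374720 m^3/s
Step 2 — delivered flow: Q_field = 0.374720*(1 - 18/100) = 0.307271 m^3/s
Step 3 — volume delivered: V = 0.307271 * 9*3600 = 9955.57 m^3
Step 4 — area served: A = V / (depth/1000) = 9955.57 / 0.04 = 248900 m^2
Therefore the field area that can be irrigated = 248900 m^2.


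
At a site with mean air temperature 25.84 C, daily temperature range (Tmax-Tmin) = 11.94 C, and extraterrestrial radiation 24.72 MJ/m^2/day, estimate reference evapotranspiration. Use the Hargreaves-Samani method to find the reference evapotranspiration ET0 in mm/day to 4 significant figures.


Approach: apply the Hargreaves-Samani method, ET0 = 0.0023*(Tmean+17.8)*sqrt(Tmax-Tmin)*0.408*Ra.
ET0 = 0.0023*(25.84+17.8)*sqrt(11.94)*0.408*24.72 = 3.498 mm/day
Therefore the reference evapotranspiration ET0 = 3.498 mm/day.


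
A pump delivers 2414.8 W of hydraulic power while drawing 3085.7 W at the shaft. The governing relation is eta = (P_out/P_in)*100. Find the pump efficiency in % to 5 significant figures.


eta = (2414.8 / 3085.7) * 100 = 78.258 %
Therefore the pump efficiency = 78.258 %.


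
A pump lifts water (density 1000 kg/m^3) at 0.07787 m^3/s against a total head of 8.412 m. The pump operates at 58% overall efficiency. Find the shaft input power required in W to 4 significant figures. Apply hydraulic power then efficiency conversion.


Approach: apply hydraulic power then efficiency conversion, P = rho*g*Q*H; P_in = P/eta.
Step 1 — hydraulic power (P = rho*g*Q*H):
  P = 1000 * 9.81 * 0.07787 * 8.412 = 6425.97 W
Step 2 — input power: P_in = P/eta = 6425.97 / 0.58 = 11080 W
Therefore the shaft input power required = 11080 W.


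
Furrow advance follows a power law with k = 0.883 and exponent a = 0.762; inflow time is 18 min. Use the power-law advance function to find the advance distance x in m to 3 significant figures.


Approach: apply the power-law advance function, x = k*t^a.
x = 0.883 * 18^0.762 = 7.99 m
Therefore the advance distance x = 7.99 m.
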